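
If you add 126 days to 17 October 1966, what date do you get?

February 20, 1967

Oct has 31 days: +15 → Nov 1, 1966 (111 left).
Nov has 30 days: +30 → Dec 1, 1966 (81 left).
Dec has 31 days: +31 → Jan 1, 1967 (50 left).
Jan has 31 days: +31 → Feb 1, 1967 (19 left).
+19 → Feb 20, 1967.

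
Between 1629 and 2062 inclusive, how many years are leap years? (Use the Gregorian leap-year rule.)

Multiples of 4 in [1629,2062]: 108.
Of those, multiples of 100: 4 (not leap unless ÷400).
Multiples of 400: 1.
Leap years = 108 − 4 + 1 = 105.

105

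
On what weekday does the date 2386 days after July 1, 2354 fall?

Wednesday

Jul 1, 2354 is a Thursday.
2386 mod 7 = 6, so 2386 days after a Thursday is Thursday + 6 = Wednesday.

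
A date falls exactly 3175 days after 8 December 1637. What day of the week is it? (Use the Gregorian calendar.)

Saturday

First find the weekday of Dec 8, 1637. Doomsday rule: the anchor day for the 1600s is Tuesday. For year 37: 37÷12 = 3 r 1, and 1÷4 = 0, so 3+1+0 = 4.
Tuesday + 4 ≡ Saturday — that's 1637's doomsday.
In December the doomsday date is Dec 12.
Dec 8 is 4 days before Dec 12; 4 mod 7 = 4, so Saturday − 4 = Tuesday.
3175 mod 7 = 4, so 3175 days after a Tuesday is Tuesday + 4 = Saturday.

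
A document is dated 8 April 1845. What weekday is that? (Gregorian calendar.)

Tuesday

Doomsday rule: the anchor day for the 1800s is Friday. For year 45: 45÷12 = 3 r 9, and 9÷4 = 2, so 3+9+2 = 14.
Friday + 14 ≡ Friday — that's 1845's doomsday.
In April the doomsday date is Apr 4.
Apr 8 is 4 days after Apr 4; 4 mod 7 = 4, so Friday + 4 = Tuesday.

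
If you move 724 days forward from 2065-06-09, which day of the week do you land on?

First find the weekday of Jun 9, 2065. Doomsday rule: the anchor day for the 2000s is Tuesday. For year 65: 65÷12 = 5 r 5, and 5÷4 = 1, so 5+5+1 = 11.
Tuesday + 11 ≡ Saturday — that's 2065's doomsday.
In June the doomsday date is Jun 6.
Jun 9 is 3 days after Jun 6; 3 mod 7 = 3, so Saturday + 3 = Tuesday.
724 mod 7 = 3, so 724 days after a Tuesday is Tuesday + 3 = Friday.

Friday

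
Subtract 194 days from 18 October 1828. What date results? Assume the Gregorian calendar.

April 7, 1828

−18 → Sep 30, 1828 (end of Sep, 30 days; 176 left).
−30 → Aug 31, 1828 (end of Aug, 31 days; 146 left).
−31 → Jul 31, 1828 (end of Jul, 31 days; 115 left).
−31 → Jun 30, 1828 (end of Jun, 30 days; 84 left).
−30 → May 31, 1828 (end of May, 31 days; 54 left).
−31 → Apr 30, 1828 (end of Apr, 30 days; 23 left).
−23 → Apr 7, 1828.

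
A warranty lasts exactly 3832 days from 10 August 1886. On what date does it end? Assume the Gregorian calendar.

+365 (one year) → Aug 10, 1887 (3467 left).
+366 (one year; includes Feb 29, 1888) → Aug 10, 1888 (3101 left).
+365 (one year) → Aug 10, 1889 (2736 left).
+365 (one year) → Aug 10, 1890 (2371 left).
+365 (one year) → Aug 10, 1891 (2006 left).
+366 (one year; includes Feb 29, 1892) → Aug 10, 1892 (1640 left).
+365 (one year) → Aug 10, 1893 (1275 left).
+365 (one year) → Aug 10, 1894 (910 left).
+365 (one year) → Aug 10, 1895 (545 left).
+366 (one year; includes Feb 29, 1896) → Aug 10, 1896 (179 left).
Aug has 31 days: +22 → Sep 1, 1896 (157 left).
Sep has 30 days: +30 → Oct 1, 1896 (127 left).
Oct has 31 days: +31 → Nov 1, 1896 (96 left).
Nov has 30 days: +30 → Dec 1, 1896 (66 left).
Dec has 31 days: +31 → Jan 1, 1897 (35 left).
Jan has 31 days: +31 → Feb 1, 1897 (4 left).
+4 → Feb 5, 1897.

February 5, 1897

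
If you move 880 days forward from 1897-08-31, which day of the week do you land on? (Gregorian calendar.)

Sunday

First find the weekday of Aug 31, 1897. Doomsday rule: the anchor day for the 1800s is Friday. For year 97: 97÷12 = 8 r 1, and 1÷4 = 0, so 8+1+0 = 9.
Friday + 9 ≡ Sunday — that's 1897's doomsday.
In August the doomsday date is Aug 8.
Aug 31 is 23 days after Aug 8; 23 mod 7 = 2, so Sunday + 2 = Tuesday.
880 mod 7 = 5, so 880 days after a Tuesday is Tuesday + 5 = Sunday.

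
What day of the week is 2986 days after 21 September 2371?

Saturday

First find the weekday of Sep 21, 2371. Doomsday rule: the anchor day for the 2300s is Wednesday. For year 71: 71÷12 = 5 r 11, and 11÷4 = 2, so 5+11+2 = 18.
Wednesday + 18 ≡ Sunday — that's 2371's doomsday.
In September the doomsday date is Sep 5.
Sep 21 is 16 days after Sep 5; 16 mod 7 = 2, so Sunday + 2 = Tuesday.
2986 mod 7 = 4, so 2986 days after a Tuesday is Tuesday + 4 = Saturday.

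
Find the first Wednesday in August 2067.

August 3, 2067

August 1, 2067 is a Monday.
The first Wednesday is therefore August 3 (2 days later).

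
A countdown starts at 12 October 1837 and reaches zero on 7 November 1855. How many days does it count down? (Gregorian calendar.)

6600

Oct 12, 1837 → Oct 12, 1838: 365 days.
Oct 12, 1838 → Oct 12, 1839: 365 days.
Oct 12, 1839 → Oct 12, 1840: 366 days (Feb 29, 1840 is in that span).
Oct 12, 1840 → Oct 12, 1841: 365 days.
Oct 12, 1841 → Oct 12, 1842: 365 days.
Oct 12, 1842 → Oct 12, 1843: 365 days.
Oct 12, 1843 → Oct 12, 1844: 366 days (Feb 29, 1844 is in that span).
Oct 12, 1844 → Oct 12, 1845: 365 days.
Oct 12, 1845 → Oct 12, 1846: 365 days.
Oct 12, 1846 → Oct 12, 1847: 365 days.
Oct 12, 1847 → Oct 12, 1848: 366 days (Feb 29, 1848 is in that span).
Oct 12, 1848 → Oct 12, 1849: 365 days.
Oct 12, 1849 → Oct 12, 1850: 365 days.
Oct 12, 1850 → Oct 12, 1851: 365 days.
Oct 12, 1851 → Oct 12, 1852: 366 days (Feb 29, 1852 is in that span).
Oct 12, 1852 → Oct 12, 1853: 365 days.
Oct 12, 1853 → Oct 12, 1854: 365 days.
Oct 12, 1854 → Nov 12, 1854: 31 days (October has 31).
Nov 12, 1854 → Dec 12, 1854: 30 days (November has 30).
Dec 12, 1854 → Jan 12, 1855: 31 days (December has 31).
Jan 12, 1855 → Feb 12, 1855: 31 days (January has 31).
Feb 12, 1855 → Mar 12, 1855: 28 days (February has 28).
Mar 12, 1855 → Apr 12, 1855: 31 days (March has 31).
Apr 12, 1855 → May 12, 1855: 30 days (April has 30).
May 12, 1855 → Jun 12, 1855: 31 days (May has 31).
Jun 12, 1855 → Jul 12, 1855: 30 days (June has 30).
Jul 12, 1855 → Aug 12, 1855: 31 days (July has 31).
Aug 12, 1855 → Sep 12, 1855: 31 days (August has 31).
Sep 12, 1855 → Oct 12, 1855: 30 days (September has 30).
Oct 12, 1855 → Nov 7, 1855: 26 days.
Total: 6600 days.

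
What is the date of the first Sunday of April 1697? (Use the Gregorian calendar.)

April 1, 1697 is a Monday.
The first Sunday is therefore April 7 (6 days later).

April 7, 1697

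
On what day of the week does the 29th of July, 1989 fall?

Saturday

January 1, 1989 is a Sunday.
Jan 1, 1989 → Feb 1, 1989: 31 days (January has 31).
Feb 1, 1989 → Mar 1, 1989: 28 days (February has 28).
Mar 1, 1989 → Apr 1, 1989: 31 days (March has 31).
Apr 1, 1989 → May 1, 1989: 30 days (April has 30).
May 1, 1989 → Jun 1, 1989: 31 days (May has 31).
Jun 1, 1989 → Jul 1, 1989: 30 days (June has 30).
Jul 1, 1989 → Jul 29, 1989: 28 days.
Total: 209 days.
209 mod 7 = 6, so Sunday + 6 = Saturday.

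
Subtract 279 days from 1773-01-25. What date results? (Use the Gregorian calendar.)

April 21, 1772

−25 → Dec 31, 1772 (end of Dec, 31 days; 254 left).
−31 → Nov 30, 1772 (end of Nov, 30 days; 223 left).
−30 → Oct 31, 1772 (end of Oct, 31 days; 193 left).
−31 → Sep 30, 1772 (end of Sep, 30 days; 162 left).
−30 → Aug 31, 1772 (end of Aug, 31 days; 132 left).
−31 → Jul 31, 1772 (end of Jul, 31 days; 101 left).
−31 → Jun 30, 1772 (end of Jun, 30 days; 70 left).
−30 → May 31, 1772 (end of May, 31 days; 40 left).
−31 → Apr 30, 1772 (end of Apr, 30 days; 9 left).
−9 → Apr 21, 1772.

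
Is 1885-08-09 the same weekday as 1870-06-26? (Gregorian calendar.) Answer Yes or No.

Yes

From Jun 26, 1870 to Aug 9, 1885 is 5523 days.
5523 mod 7 = 0, so they are the same weekday.
(Jun 26, 1870 is a Sunday; Aug 9, 1885 is a Sunday.)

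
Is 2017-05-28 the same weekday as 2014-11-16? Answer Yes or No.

From Nov 16, 2014 to May 28, 2017 is 924 days.
924 mod 7 = 0, so they are the same weekday.
(Nov 16, 2014 is a Sunday; May 28, 2017 is a Sunday.)

Yes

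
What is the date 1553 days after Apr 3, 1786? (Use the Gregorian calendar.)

July 4, 1790

+365 (one year) → Apr 3, 1787 (1188 left).
+366 (one year; includes Feb 29, 1788) → Apr 3, 1788 (822 left).
+365 (one year) → Apr 3, 1789 (457 left).
+365 (one year) → Apr 3, 1790 (92 left).
Apr has 30 days: +28 → May 1, 1790 (64 left).
May has 31 days: +31 → Jun 1, 1790 (33 left).
Jun has 30 days: +30 → Jul 1, 1790 (3 left).
+3 → Jul 4, 1790.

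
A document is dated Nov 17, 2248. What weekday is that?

Doomsday rule: the anchor day for the 2200s is Friday. For year 48: 48÷12 = 4 r 0, and 0÷4 = 0, so 4+0+0 = 4.
Friday + 4 ≡ Tuesday — that's 2248's doomsday.
In November the doomsday date is Nov 7.
Nov 17 is 10 days after Nov 7; 10 mod 7 = 3, so Tuesday + 3 = Friday.

Friday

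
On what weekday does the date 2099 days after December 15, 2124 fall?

First find the weekday of Dec 15, 2124. Doomsday rule: the anchor day for the 2100s is Sunday. For year 24: 24÷12 = 2 r 0, and 0÷4 = 0, so 2+0+0 = 2.
Sunday + 2 ≡ Tuesday — that's 2124's doomsday.
In December the doomsday date is Dec 12.
Dec 15 is 3 days after Dec 12; 3 mod 7 = 3, so Tuesday + 3 = Friday.
2099 mod 7 = 6, so 2099 days after a Friday is Friday + 6 = Thursday.

Thursday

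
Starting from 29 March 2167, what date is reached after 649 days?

January 6, 2169

+366 (one year; includes Feb 29, 2168) → Mar 29, 2168 (283 left).
Mar has 31 days: +3 → Apr 1, 2168 (280 left).
Apr has 30 days: +30 → May 1, 2168 (250 left).
May has 31 days: +31 → Jun 1, 2168 (219 left).
Jun has 30 days: +30 → Jul 1, 2168 (189 left).
Jul has 31 days: +31 → Aug 1, 2168 (158 left).
Aug has 31 days: +31 → Sep 1, 2168 (127 left).
Sep has 30 days: +30 → Oct 1, 2168 (97 left).
Oct has 31 days: +31 → Nov 1, 2168 (66 left).
Nov has 30 days: +30 → Dec 1, 2168 (36 left).
Dec has 31 days: +31 → Jan 1, 2169 (5 left).
+5 → Jan 6, 2169.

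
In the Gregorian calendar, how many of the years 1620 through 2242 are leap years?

Multiples of 4 in [1620,2242]: 156.
Of those, multiples of 100: 6 (not leap unless ÷400).
Multiples of 400: 1.
Leap years = 156 − 6 + 1 = 151.

151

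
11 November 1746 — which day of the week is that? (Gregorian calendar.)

Doomsday rule: the anchor day for the 1700s is Sunday. For year 46: 46÷12 = 3 r 10, and 10÷4 = 2, so 3+10+2 = 15.
Sunday + 15 ≡ Monday — that's 1746's doomsday.
In November the doomsday date is Nov 7.
Nov 11 is 4 days after Nov 7; 4 mod 7 = 4, so Monday + 4 = Friday.

Friday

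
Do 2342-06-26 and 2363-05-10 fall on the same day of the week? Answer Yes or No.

Yes

From Jun 26, 2342 to May 10, 2363 is 7623 days.
7623 mod 7 = 0, so they are the same weekday.
(Jun 26, 2342 is a Friday; May 10, 2363 is a Friday.)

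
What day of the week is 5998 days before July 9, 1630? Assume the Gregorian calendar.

Wednesday

Jul 9, 1630 is a Tuesday.
5998 mod 7 = 6, so 5998 days before a Tuesday is Tuesday − 6 = Wednesday.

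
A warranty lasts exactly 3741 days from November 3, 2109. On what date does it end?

January 31, 2120

+365 (one year) → Nov 3, 2110 (3376 left).
+365 (one year) → Nov 3, 2111 (3011 left).
+366 (one year; includes Feb 29, 2112) → Nov 3, 2112 (2645 left).
+365 (one year) → Nov 3, 2113 (2280 left).
+365 (one year) → Nov 3, 2114 (1915 left).
+365 (one year) → Nov 3, 2115 (1550 left).
+366 (one year; includes Feb 29, 2116) → Nov 3, 2116 (1184 left).
+365 (one year) → Nov 3, 2117 (819 left).
+365 (one year) → Nov 3, 2118 (454 left).
+365 (one year) → Nov 3, 2119 (89 left).
Nov has 30 days: +28 → Dec 1, 2119 (61 left).
Dec has 31 days: +31 → Jan 1, 2120 (30 left).
+30 → Jan 31, 2120.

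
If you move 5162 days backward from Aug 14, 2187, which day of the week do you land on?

Saturday

First find the weekday of Aug 14, 2187. Doomsday rule: the anchor day for the 2100s is Sunday. For year 87: 87÷12 = 7 r 3, and 3÷4 = 0, so 7+3+0 = 10.
Sunday + 10 ≡ Wednesday — that's 2187's doomsday.
In August the doomsday date is Aug 8.
Aug 14 is 6 days after Aug 8; 6 mod 7 = 6, so Wednesday + 6 = Tuesday.
5162 mod 7 = 3, so 5162 days before a Tuesday is Tuesday − 3 = Saturday.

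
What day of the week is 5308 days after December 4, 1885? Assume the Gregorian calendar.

First find the weekday of Dec 4, 1885. Doomsday rule: the anchor day for the 1800s is Friday. For year 85: 85÷12 = 7 r 1, and 1÷4 = 0, so 7+1+0 = 8.
Friday + 8 ≡ Saturday — that's 1885's doomsday.
In December the doomsday date is Dec 12.
Dec 4 is 8 days before Dec 12; 8 mod 7 = 1, so Saturday − 1 = Friday.
5308 mod 7 = 2, so 5308 days after a Friday is Friday + 2 = Sunday.

Sunday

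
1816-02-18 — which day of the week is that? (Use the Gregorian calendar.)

Sunday

Doomsday rule: the anchor day for the 1800s is Friday. For year 16: 16÷12 = 1 r 4, and 4÷4 = 1, so 1+4+1 = 6.
Friday + 6 ≡ Thursday — that's 1816's doomsday.
In February the doomsday date is Feb 29 (1816 is a leap year (divisible by 4)).
Feb 18 is 11 days before Feb 29; 11 mod 7 = 4, so Thursday − 4 = Sunday.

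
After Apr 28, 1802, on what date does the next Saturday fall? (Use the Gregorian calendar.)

Apr 28, 1802 is a Wednesday.
From Wednesday to the next Saturday is 3 days.
Apr 28, 1802 + 3 = May 1, 1802.

May 1, 1802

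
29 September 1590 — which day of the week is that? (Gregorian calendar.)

Saturday

Doomsday rule: the anchor day for the 1500s is Wednesday. For year 90: 90÷12 = 7 r 6, and 6÷4 = 1, so 7+6+1 = 14.
Wednesday + 14 ≡ Wednesday — that's 1590's doomsday.
In September the doomsday date is Sep 5.
Sep 29 is 24 days after Sep 5; 24 mod 7 = 3, so Wednesday + 3 = Saturday.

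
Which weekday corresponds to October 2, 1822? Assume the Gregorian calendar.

Wednesday

Doomsday rule: the anchor day for the 1800s is Friday. For year 22: 22÷12 = 1 r 10, and 10÷4 = 2, so 1+10+2 = 13.
Friday + 13 ≡ Thursday — that's 1822's doomsday.
In October the doomsday date is Oct 10.
Oct 2 is 8 days before Oct 10; 8 mod 7 = 1, so Thursday − 1 = Wednesday.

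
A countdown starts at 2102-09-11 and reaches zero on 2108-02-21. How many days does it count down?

Sep 11, 2102 → Sep 11, 2103: 365 days.
Sep 11, 2103 → Sep 11, 2104: 366 days (Feb 29, 2104 is in that span).
Sep 11, 2104 → Sep 11, 2105: 365 days.
Sep 11, 2105 → Sep 11, 2106: 365 days.
Sep 11, 2106 → Sep 11, 2107: 365 days.
Sep 11, 2107 → Oct 11, 2107: 30 days (September has 30).
Oct 11, 2107 → Nov 11, 2107: 31 days (October has 31).
Nov 11, 2107 → Dec 11, 2107: 30 days (November has 30).
Dec 11, 2107 → Jan 11, 2108: 31 days (December has 31).
Jan 11, 2108 → Feb 11, 2108: 31 days (January has 31).
Feb 11, 2108 → Feb 21, 2108: 10 days.
Total: 1989 days.

1989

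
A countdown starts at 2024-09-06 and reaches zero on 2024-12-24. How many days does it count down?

Sep 6, 2024 → Oct 6, 2024: 30 days (September has 30).
Oct 6, 2024 → Nov 6, 2024: 31 days (October has 31).
Nov 6, 2024 → Dec 6, 2024: 30 days (November has 30).
Dec 6, 2024 → Dec 24, 2024: 18 days.
Total: 109 days.

109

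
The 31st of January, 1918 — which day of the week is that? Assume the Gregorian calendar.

January 1, 1918 is a Tuesday.
Jan 1, 1918 → Jan 31, 1918: 30 days.
Total: 30 days.
30 mod 7 = 2, so Tuesday + 2 = Thursday.

Thursday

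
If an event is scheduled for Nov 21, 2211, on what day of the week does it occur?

Doomsday rule: the anchor day for the 2200s is Friday. For year 11: 11÷12 = 0 r 11, and 11÷4 = 2, so 0+11+2 = 13.
Friday + 13 ≡ Thursday — that's 2211's doomsday.
In November the doomsday date is Nov 7.
Nov 21 is 14 days after Nov 7; 14 mod 7 = 0, so Thursday + 0 = Thursday.

Thursday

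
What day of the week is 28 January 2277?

Doomsday rule: the anchor day for the 2200s is Friday. For year 77: 77÷12 = 6 r 5, and 5÷4 = 1, so 6+5+1 = 12.
Friday + 12 ≡ Wednesday — that's 2277's doomsday.
In January the doomsday date is Jan 3 (2277 is not a leap year).
Jan 28 is 25 days after Jan 3; 25 mod 7 = 4, so Wednesday + 4 = Sunday.

Sunday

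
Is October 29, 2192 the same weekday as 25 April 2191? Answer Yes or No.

From Apr 25, 2191 to Oct 29, 2192 is 553 days.
553 mod 7 = 0, so they are the same weekday.
(Apr 25, 2191 is a Monday; Oct 29, 2192 is a Monday.)

Yes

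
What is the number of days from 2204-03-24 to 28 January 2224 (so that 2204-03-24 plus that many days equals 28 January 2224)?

7249

Mar 24, 2204 → Mar 24, 2205: 365 days.
Mar 24, 2205 → Mar 24, 2206: 365 days.
Mar 24, 2206 → Mar 24, 2207: 365 days.
Mar 24, 2207 → Mar 24, 2208: 366 days (Feb 29, 2208 is in that span).
Mar 24, 2208 → Mar 24, 2209: 365 days.
Mar 24, 2209 → Mar 24, 2210: 365 days.
Mar 24, 2210 → Mar 24, 2211: 365 days.
Mar 24, 2211 → Mar 24, 2212: 366 days (Feb 29, 2212 is in that span).
Mar 24, 2212 → Mar 24, 2213: 365 days.
Mar 24, 2213 → Mar 24, 2214: 365 days.
Mar 24, 2214 → Mar 24, 2215: 365 days.
Mar 24, 2215 → Mar 24, 2216: 366 days (Feb 29, 2216 is in that span).
Mar 24, 2216 → Mar 24, 2217: 365 days.
Mar 24, 2217 → Mar 24, 2218: 365 days.
Mar 24, 2218 → Mar 24, 2219: 365 days.
Mar 24, 2219 → Mar 24, 2220: 366 days (Feb 29, 2220 is in that span).
Mar 24, 2220 → Mar 24, 2221: 365 days.
Mar 24, 2221 → Mar 24, 2222: 365 days.
Mar 24, 2222 → Mar 24, 2223: 365 days.
Mar 24, 2223 → Apr 24, 2223: 31 days (March has 31).
Apr 24, 2223 → May 24, 2223: 30 days (April has 30).
May 24, 2223 → Jun 24, 2223: 31 days (May has 31).
Jun 24, 2223 → Jul 24, 2223: 30 days (June has 30).
Jul 24, 2223 → Aug 24, 2223: 31 days (July has 31).
Aug 24, 2223 → Sep 24, 2223: 31 days (August has 31).
Sep 24, 2223 → Oct 24, 2223: 30 days (September has 30).
Oct 24, 2223 → Nov 24, 2223: 31 days (October has 31).
Nov 24, 2223 → Dec 24, 2223: 30 days (November has 30).
Dec 24, 2223 → Jan 24, 2224: 31 days (December has 31).
Jan 24, 2224 → Jan 28, 2224: 4 days.
Total: 7249 days.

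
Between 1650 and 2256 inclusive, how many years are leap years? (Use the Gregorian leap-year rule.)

147

Multiples of 4 in [1650,2256]: 152.
Of those, multiples of 100: 6 (not leap unless ÷400).
Multiples of 400: 1.
Leap years = 152 − 6 + 1 = 147.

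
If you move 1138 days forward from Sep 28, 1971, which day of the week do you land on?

Saturday

Sep 28, 1971 is a Tuesday.
1138 mod 7 = 4, so 1138 days after a Tuesday is Tuesday + 4 = Saturday.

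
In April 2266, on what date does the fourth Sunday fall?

April 1, 2266 is a Sunday.
The first Sunday is therefore April 1 (same day).
The fourth Sunday is 1 + 3×7 = April 22.

April 22, 2266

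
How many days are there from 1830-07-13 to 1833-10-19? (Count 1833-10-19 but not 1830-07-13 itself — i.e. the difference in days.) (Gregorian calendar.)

Jul 13, 1830 → Jul 13, 1831: 365 days.
Jul 13, 1831 → Jul 13, 1832: 366 days (Feb 29, 1832 is in that span).
Jul 13, 1832 → Jul 13, 1833: 365 days.
Jul 13, 1833 → Aug 13, 1833: 31 days (July has 31).
Aug 13, 1833 → Sep 13, 1833: 31 days (August has 31).
Sep 13, 1833 → Oct 13, 1833: 30 days (September has 30).
Oct 13, 1833 → Oct 19, 1833: 6 days.
Total: 1194 days.

1194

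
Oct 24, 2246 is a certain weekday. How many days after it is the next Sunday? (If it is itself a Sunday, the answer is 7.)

Oct 24, 2246 is a Saturday.
From Saturday to the next Sunday is 1 day.

1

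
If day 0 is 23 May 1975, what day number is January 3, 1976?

May 23, 1975 → Jun 23, 1975: 31 days (May has 31).
Jun 23, 1975 → Jul 23, 1975: 30 days (June has 30).
Jul 23, 1975 → Aug 23, 1975: 31 days (July has 31).
Aug 23, 1975 → Sep 23, 1975: 31 days (August has 31).
Sep 23, 1975 → Oct 23, 1975: 30 days (September has 30).
Oct 23, 1975 → Nov 23, 1975: 31 days (October has 31).
Nov 23, 1975 → Dec 23, 1975: 30 days (November has 30).
Dec 23, 1975 → Jan 3, 1976: 11 days.
Total: 225 days.

225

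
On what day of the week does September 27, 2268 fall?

Doomsday rule: the anchor day for the 2200s is Friday. For year 68: 68÷12 = 5 r 8, and 8÷4 = 2, so 5+8+2 = 15.
Friday + 15 ≡ Saturday — that's 2268's doomsday.
In September the doomsday date is Sep 5.
Sep 27 is 22 days after Sep 5; 22 mod 7 = 1, so Saturday + 1 = Sunday.

Sunday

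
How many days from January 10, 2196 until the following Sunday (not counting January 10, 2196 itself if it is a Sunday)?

Jan 10, 2196 is a Sunday.
From Sunday to the next Sunday is 7 days.

7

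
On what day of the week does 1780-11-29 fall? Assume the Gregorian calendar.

Wednesday

Doomsday rule: the anchor day for the 1700s is Sunday. For year 80: 80÷12 = 6 r 8, and 8÷4 = 2, so 6+8+2 = 16.
Sunday + 16 ≡ Tuesday — that's 1780's doomsday.
In November the doomsday date is Nov 7.
Nov 29 is 22 days after Nov 7; 22 mod 7 = 1, so Tuesday + 1 = Wednesday.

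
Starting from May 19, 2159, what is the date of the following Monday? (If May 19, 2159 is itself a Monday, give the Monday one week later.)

May 21, 2159

May 19, 2159 is a Saturday.
From Saturday to the next Monday is 2 days.
May 19, 2159 + 2 = May 21, 2159.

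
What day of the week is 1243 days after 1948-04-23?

Apr 23, 1948 is a Friday.
1243 mod 7 = 4, so 1243 days after a Friday is Friday + 4 = Tuesday.

Tuesday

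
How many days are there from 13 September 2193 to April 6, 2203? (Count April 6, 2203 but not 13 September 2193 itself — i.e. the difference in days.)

3491

Sep 13, 2193 → Sep 13, 2194: 365 days.
Sep 13, 2194 → Sep 13, 2195: 365 days.
Sep 13, 2195 → Sep 13, 2196: 366 days (Feb 29, 2196 is in that span).
Sep 13, 2196 → Sep 13, 2197: 365 days.
Sep 13, 2197 → Sep 13, 2198: 365 days.
Sep 13, 2198 → Sep 13, 2199: 365 days.
Sep 13, 2199 → Sep 13, 2200: 365 days.
Sep 13, 2200 → Sep 13, 2201: 365 days.
Sep 13, 2201 → Sep 13, 2202: 365 days.
Sep 13, 2202 → Oct 13, 2202: 30 days (September has 30).
Oct 13, 2202 → Nov 13, 2202: 31 days (October has 31).
Nov 13, 2202 → Dec 13, 2202: 30 days (November has 30).
Dec 13, 2202 → Jan 13, 2203: 31 days (December has 31).
Jan 13, 2203 → Feb 13, 2203: 31 days (January has 31).
Feb 13, 2203 → Mar 13, 2203: 28 days (February has 28).
Mar 13, 2203 → Apr 6, 2203: 24 days.
Total: 3491 days.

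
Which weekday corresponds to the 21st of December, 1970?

January 1, 1970 is a Thursday.
Jan 1, 1970 → Feb 1, 1970: 31 days (January has 31).
Feb 1, 1970 → Mar 1, 1970: 28 days (February has 28).
Mar 1, 1970 → Apr 1, 1970: 31 days (March has 31).
Apr 1, 1970 → May 1, 1970: 30 days (April has 30).
May 1, 1970 → Jun 1, 1970: 31 days (May has 31).
Jun 1, 1970 → Jul 1, 1970: 30 days (June has 30).
Jul 1, 1970 → Aug 1, 1970: 31 days (July has 31).
Aug 1, 1970 → Sep 1, 1970: 31 days (August has 31).
Sep 1, 1970 → Oct 1, 1970: 30 days (September has 30).
Oct 1, 1970 → Nov 1, 1970: 31 days (October has 31).
Nov 1, 1970 → Dec 1, 1970: 30 days (November has 30).
Dec 1, 1970 → Dec 21, 1970: 20 days.
Total: 354 days.
354 mod 7 = 4, so Thursday + 4 = Monday.

Monday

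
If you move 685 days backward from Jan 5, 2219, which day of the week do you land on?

Wednesday

First find the weekday of Jan 5, 2219. Doomsday rule: the anchor day for the 2200s is Friday. For year 19: 19÷12 = 1 r 7, and 7÷4 = 1, so 1+7+1 = 9.
Friday + 9 ≡ Sunday — that's 2219's doomsday.
In January the doomsday date is Jan 3 (2219 is not a leap year).
Jan 5 is 2 days after Jan 3; 2 mod 7 = 2, so Sunday + 2 = Tuesday.
685 mod 7 = 6, so 685 days before a Tuesday is Tuesday − 6 = Wednesday.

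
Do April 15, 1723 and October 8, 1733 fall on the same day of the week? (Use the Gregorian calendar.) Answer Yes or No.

Yes

From Apr 15, 1723 to Oct 8, 1733 is 3829 days.
3829 mod 7 = 0, so they are the same weekday.
(Apr 15, 1723 is a Thursday; Oct 8, 1733 is a Thursday.)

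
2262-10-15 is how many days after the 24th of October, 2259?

Oct 24, 2259 → Oct 24, 2260: 366 days (Feb 29, 2260 is in that span).
Oct 24, 2260 → Oct 24, 2261: 365 days.
Oct 24, 2261 → Nov 24, 2261: 31 days (October has 31).
Nov 24, 2261 → Dec 24, 2261: 30 days (November has 30).
Dec 24, 2261 → Jan 24, 2262: 31 days (December has 31).
Jan 24, 2262 → Feb 24, 2262: 31 days (January has 31).
Feb 24, 2262 → Mar 24, 2262: 28 days (February has 28).
Mar 24, 2262 → Apr 24, 2262: 31 days (March has 31).
Apr 24, 2262 → May 24, 2262: 30 days (April has 30).
May 24, 2262 → Jun 24, 2262: 31 days (May has 31).
Jun 24, 2262 → Jul 24, 2262: 30 days (June has 30).
Jul 24, 2262 → Aug 24, 2262: 31 days (July has 31).
Aug 24, 2262 → Sep 24, 2262: 31 days (August has 31).
Sep 24, 2262 → Oct 15, 2262: 21 days.
Total: 1087 days.

1087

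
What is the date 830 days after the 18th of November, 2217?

+365 (one year) → Nov 18, 2218 (465 left).
+365 (one year) → Nov 18, 2219 (100 left).
Nov has 30 days: +13 → Dec 1, 2219 (87 left).
Dec has 31 days: +31 → Jan 1, 2220 (56 left).
Jan has 31 days: +31 → Feb 1, 2220 (25 left).
+25 → Feb 26, 2220.

February 26, 2220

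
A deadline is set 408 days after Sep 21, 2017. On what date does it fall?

November 3, 2018

+365 (one year) → Sep 21, 2018 (43 left).
Sep has 30 days: +10 → Oct 1, 2018 (33 left).
Oct has 31 days: +31 → Nov 1, 2018 (2 left).
+2 → Nov 3, 2018.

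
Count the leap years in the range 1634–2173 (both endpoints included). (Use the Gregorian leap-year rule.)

Multiples of 4 in [1634,2173]: 135.
Of those, multiples of 100: 5 (not leap unless ÷400).
Multiples of 400: 1.
Leap years = 135 − 5 + 1 = 131.

131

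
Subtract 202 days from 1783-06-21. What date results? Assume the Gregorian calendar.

−21 → May 31, 1783 (end of May, 31 days; 181 left).
−31 → Apr 30, 1783 (end of Apr, 30 days; 150 left).
−30 → Mar 31, 1783 (end of Mar, 31 days; 120 left).
−31 → Feb 28, 1783 (end of Feb, 28 days; 89 left).
−28 → Jan 31, 1783 (end of Jan, 31 days; 61 left).
−31 → Dec 31, 1782 (end of Dec, 31 days; 30 left).
−30 → Dec 1, 1782.

December 1, 1782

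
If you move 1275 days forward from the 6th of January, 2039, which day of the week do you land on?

Friday

First find the weekday of Jan 6, 2039. Doomsday rule: the anchor day for the 2000s is Tuesday. For year 39: 39÷12 = 3 r 3, and 3÷4 = 0, so 3+3+0 = 6.
Tuesday + 6 ≡ Monday — that's 2039's doomsday.
In January the doomsday date is Jan 3 (2039 is not a leap year).
Jan 6 is 3 days after Jan 3; 3 mod 7 = 3, so Monday + 3 = Thursday.
1275 mod 7 = 1, so 1275 days after a Thursday is Thursday + 1 = Friday.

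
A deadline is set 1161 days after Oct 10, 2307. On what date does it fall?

December 14, 2310

+366 (one year; includes Feb 29, 2308) → Oct 10, 2308 (795 left).
+365 (one year) → Oct 10, 2309 (430 left).
+365 (one year) → Oct 10, 2310 (65 left).
Oct has 31 days: +22 → Nov 1, 2310 (43 left).
Nov has 30 days: +30 → Dec 1, 2310 (13 left).
+13 → Dec 14, 2310.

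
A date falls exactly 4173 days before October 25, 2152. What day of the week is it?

First find the weekday of Oct 25, 2152. Doomsday rule: the anchor day for the 2100s is Sunday. For year 52: 52÷12 = 4 r 4, and 4÷4 = 1, so 4+4+1 = 9.
Sunday + 9 ≡ Tuesday — that's 2152's doomsday.
In October the doomsday date is Oct 10.
Oct 25 is 15 days after Oct 10; 15 mod 7 = 1, so Tuesday + 1 = Wednesday.
4173 mod 7 = 1, so 4173 days before a Wednesday is Wednesday − 1 = Tuesday.

Tuesday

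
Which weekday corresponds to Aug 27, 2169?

Sunday

Doomsday rule: the anchor day for the 2100s is Sunday. For year 69: 69÷12 = 5 r 9, and 9÷4 = 2, so 5+9+2 = 16.
Sunday + 16 ≡ Tuesday — that's 2169's doomsday.
In August the doomsday date is Aug 8.
Aug 27 is 19 days after Aug 8; 19 mod 7 = 5, so Tuesday + 5 = Sunday.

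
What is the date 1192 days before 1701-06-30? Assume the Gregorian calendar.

−365 (one year) → Jun 30, 1700 (827 left).
−365 (one year) → Jun 30, 1699 (462 left).
−365 (one year) → Jun 30, 1698 (97 left).
−30 → May 31, 1698 (end of May, 31 days; 67 left).
−31 → Apr 30, 1698 (end of Apr, 30 days; 36 left).
−30 → Mar 31, 1698 (end of Mar, 31 days; 6 left).
−6 → Mar 25, 1698.

March 25, 1698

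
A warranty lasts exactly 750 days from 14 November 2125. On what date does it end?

December 4, 2127

+365 (one year) → Nov 14, 2126 (385 left).
Nov has 30 days: +17 → Dec 1, 2126 (368 left).
Dec has 31 days: +31 → Jan 1, 2127 (337 left).
Jan has 31 days: +31 → Feb 1, 2127 (306 left).
Feb has 28 days: +28 → Mar 1, 2127 (278 left).
Mar has 31 days: +31 → Apr 1, 2127 (247 left).
Apr has 30 days: +30 → May 1, 2127 (217 left).
May has 31 days: +31 → Jun 1, 2127 (186 left).
Jun has 30 days: +30 → Jul 1, 2127 (156 left).
Jul has 31 days: +31 → Aug 1, 2127 (125 left).
Aug has 31 days: +31 → Sep 1, 2127 (94 left).
Sep has 30 days: +30 → Oct 1, 2127 (64 left).
Oct has 31 days: +31 → Nov 1, 2127 (33 left).
Nov has 30 days: +30 → Dec 1, 2127 (3 left).
+3 → Dec 4, 2127.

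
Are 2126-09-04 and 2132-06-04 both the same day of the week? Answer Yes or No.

From Sep 4, 2126 to Jun 4, 2132 is 2100 days.
2100 mod 7 = 0, so they are the same weekday.
(Sep 4, 2126 is a Wednesday; Jun 4, 2132 is a Wednesday.)

Yes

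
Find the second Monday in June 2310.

June 13, 2310

June 1, 2310 is a Wednesday.
The first Monday is therefore June 6 (5 days later).
The second Monday is 6 + 1×7 = June 13.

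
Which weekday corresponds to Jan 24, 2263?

Saturday

Doomsday rule: the anchor day for the 2200s is Friday. For year 63: 63÷12 = 5 r 3, and 3÷4 = 0, so 5+3+0 = 8.
Friday + 8 ≡ Saturday — that's 2263's doomsday.
In January the doomsday date is Jan 3 (2263 is not a leap year).
Jan 24 is 21 days after Jan 3; 21 mod 7 = 0, so Saturday + 0 = Saturday.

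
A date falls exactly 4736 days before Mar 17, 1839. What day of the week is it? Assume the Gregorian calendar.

Mar 17, 1839 is a Sunday.
4736 mod 7 = 4, so 4736 days before a Sunday is Sunday − 4 = Wednesday.

Wednesday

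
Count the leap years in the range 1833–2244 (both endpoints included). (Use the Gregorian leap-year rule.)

100

Multiples of 4 in [1833,2244]: 103.
Of those, multiples of 100: 4 (not leap unless ÷400).
Multiples of 400: 1.
Leap years = 103 − 4 + 1 = 100.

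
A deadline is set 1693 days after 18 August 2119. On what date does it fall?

April 6, 2124

+366 (one year; includes Feb 29, 2120) → Aug 18, 2120 (1327 left).
+365 (one year) → Aug 18, 2121 (962 left).
+365 (one year) → Aug 18, 2122 (597 left).
+365 (one year) → Aug 18, 2123 (232 left).
Aug has 31 days: +14 → Sep 1, 2123 (218 left).
Sep has 30 days: +30 → Oct 1, 2123 (188 left).
Oct has 31 days: +31 → Nov 1, 2123 (157 left).
Nov has 30 days: +30 → Dec 1, 2123 (127 left).
Dec has 31 days: +31 → Jan 1, 2124 (96 left).
Jan has 31 days: +31 → Feb 1, 2124 (65 left).
Feb has 29 days: +29 → Mar 1, 2124 (36 left).
Mar has 31 days: +31 → Apr 1, 2124 (5 left).
+5 → Apr 6, 2124.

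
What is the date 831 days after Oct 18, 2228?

January 27, 2231

+365 (one year) → Oct 18, 2229 (466 left).
+365 (one year) → Oct 18, 2230 (101 left).
Oct has 31 days: +14 → Nov 1, 2230 (87 left).
Nov has 30 days: +30 → Dec 1, 2230 (57 left).
Dec has 31 days: +31 → Jan 1, 2231 (26 left).
+26 → Jan 27, 2231.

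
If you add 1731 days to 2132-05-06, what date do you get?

January 31, 2137

+365 (one year) → May 6, 2133 (1366 left).
+365 (one year) → May 6, 2134 (1001 left).
+365 (one year) → May 6, 2135 (636 left).
+366 (one year; includes Feb 29, 2136) → May 6, 2136 (270 left).
May has 31 days: +26 → Jun 1, 2136 (244 left).
Jun has 30 days: +30 → Jul 1, 2136 (214 left).
Jul has 31 days: +31 → Aug 1, 2136 (183 left).
Aug has 31 days: +31 → Sep 1, 2136 (152 left).
Sep has 30 days: +30 → Oct 1, 2136 (122 left).
Oct has 31 days: +31 → Nov 1, 2136 (91 left).
Nov has 30 days: +30 → Dec 1, 2136 (61 left).
Dec has 31 days: +31 → Jan 1, 2137 (30 left).
+30 → Jan 31, 2137.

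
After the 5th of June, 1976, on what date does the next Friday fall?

Jun 5, 1976 is a Saturday.
From Saturday to the next Friday is 6 days.
Jun 5, 1976 + 6 = Jun 11, 1976.

June 11, 1976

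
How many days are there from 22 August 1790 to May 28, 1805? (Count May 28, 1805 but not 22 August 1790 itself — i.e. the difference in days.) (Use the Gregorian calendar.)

Aug 22, 1790 → Aug 22, 1791: 365 days.
Aug 22, 1791 → Aug 22, 1792: 366 days (Feb 29, 1792 is in that span).
Aug 22, 1792 → Aug 22, 1793: 365 days.
Aug 22, 1793 → Aug 22, 1794: 365 days.
Aug 22, 1794 → Aug 22, 1795: 365 days.
Aug 22, 1795 → Aug 22, 1796: 366 days (Feb 29, 1796 is in that span).
Aug 22, 1796 → Aug 22, 1797: 365 days.
Aug 22, 1797 → Aug 22, 1798: 365 days.
Aug 22, 1798 → Aug 22, 1799: 365 days.
Aug 22, 1799 → Aug 22, 1800: 365 days.
Aug 22, 1800 → Aug 22, 1801: 365 days.
Aug 22, 1801 → Aug 22, 1802: 365 days.
Aug 22, 1802 → Aug 22, 1803: 365 days.
Aug 22, 1803 → Aug 22, 1804: 366 days (Feb 29, 1804 is in that span).
Aug 22, 1804 → Sep 22, 1804: 31 days (August has 31).
Sep 22, 1804 → Oct 22, 1804: 30 days (September has 30).
Oct 22, 1804 → Nov 22, 1804: 31 days (October has 31).
Nov 22, 1804 → Dec 22, 1804: 30 days (November has 30).
Dec 22, 1804 → Jan 22, 1805: 31 days (December has 31).
Jan 22, 1805 → Feb 22, 1805: 31 days (January has 31).
Feb 22, 1805 → Mar 22, 1805: 28 days (February has 28).
Mar 22, 1805 → Apr 22, 1805: 31 days (March has 31).
Apr 22, 1805 → May 22, 1805: 30 days (April has 30).
May 22, 1805 → May 28, 1805: 6 days.
Total: 5392 days.

5392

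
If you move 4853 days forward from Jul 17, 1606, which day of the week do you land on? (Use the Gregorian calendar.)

Jul 17, 1606 is a Monday.
4853 mod 7 = 2, so 4853 days after a Monday is Monday + 2 = Wednesday.

Wednesday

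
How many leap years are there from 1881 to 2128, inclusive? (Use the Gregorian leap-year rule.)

Multiples of 4 in [1881,2128]: 62.
Of those, multiples of 100: 3 (not leap unless ÷400).
Multiples of 400: 1.
Leap years = 62 − 3 + 1 = 60.

60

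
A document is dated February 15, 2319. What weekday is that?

Doomsday rule: the anchor day for the 2300s is Wednesday. For year 19: 19÷12 = 1 r 7, and 7÷4 = 1, so 1+7+1 = 9.
Wednesday + 9 ≡ Friday — that's 2319's doomsday.
In February the doomsday date is Feb 28 (2319 is not a leap year).
Feb 15 is 13 days before Feb 28; 13 mod 7 = 6, so Friday − 6 = Saturday.

Saturday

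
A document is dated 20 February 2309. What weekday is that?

Saturday

Doomsday rule: the anchor day for the 2300s is Wednesday. For year 09: 9÷12 = 0 r 9, and 9÷4 = 2, so 0+9+2 = 11.
Wednesday + 11 ≡ Sunday — that's 2309's doomsday.
In February the doomsday date is Feb 28 (2309 is not a leap year).
Feb 20 is 8 days before Feb 28; 8 mod 7 = 1, so Sunday − 1 = Saturday.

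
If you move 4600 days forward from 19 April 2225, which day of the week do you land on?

First find the weekday of Apr 19, 2225. Doomsday rule: the anchor day for the 2200s is Friday. For year 25: 25÷12 = 2 r 1, and 1÷4 = 0, so 2+1+0 = 3.
Friday + 3 ≡ Monday — that's 2225's doomsday.
In April the doomsday date is Apr 4.
Apr 19 is 15 days after Apr 4; 15 mod 7 = 1, so Monday + 1 = Tuesday.
4600 mod 7 = 1, so 4600 days after a Tuesday is Tuesday + 1 = Wednesday.

Wednesday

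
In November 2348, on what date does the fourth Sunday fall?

November 1, 2348 is a Monday.
The first Sunday is therefore November 7 (6 days later).
The fourth Sunday is 7 + 3×7 = November 28.

November 28, 2348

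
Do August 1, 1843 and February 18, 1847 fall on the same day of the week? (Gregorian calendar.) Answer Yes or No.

No

From Aug 1, 1843 to Feb 18, 1847 is 1297 days.
1297 mod 7 = 2, so they are different weekdays.
(Aug 1, 1843 is a Tuesday; Feb 18, 1847 is a Thursday.)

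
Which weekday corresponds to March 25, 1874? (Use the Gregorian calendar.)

Doomsday rule: the anchor day for the 1800s is Friday. For year 74: 74÷12 = 6 r 2, and 2÷4 = 0, so 6+2+0 = 8.
Friday + 8 ≡ Saturday — that's 1874's doomsday.
In March the doomsday date is Mar 14.
Mar 25 is 11 days after Mar 14; 11 mod 7 = 4, so Saturday + 4 = Wednesday.

Wednesday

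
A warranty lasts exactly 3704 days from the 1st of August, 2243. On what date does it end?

+366 (one year; includes Feb 29, 2244) → Aug 1, 2244 (3338 left).
+365 (one year) → Aug 1, 2245 (2973 left).
+365 (one year) → Aug 1, 2246 (2608 left).
+365 (one year) → Aug 1, 2247 (2243 left).
+366 (one year; includes Feb 29, 2248) → Aug 1, 2248 (1877 left).
+365 (one year) → Aug 1, 2249 (1512 left).
+365 (one year) → Aug 1, 2250 (1147 left).
+365 (one year) → Aug 1, 2251 (782 left).
+366 (one year; includes Feb 29, 2252) → Aug 1, 2252 (416 left).
+365 (one year) → Aug 1, 2253 (51 left).
Aug has 31 days: +31 → Sep 1, 2253 (20 left).
+20 → Sep 21, 2253.

September 21, 2253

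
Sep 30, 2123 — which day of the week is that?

Doomsday rule: the anchor day for the 2100s is Sunday. For year 23: 23÷12 = 1 r 11, and 11÷4 = 2, so 1+11+2 = 14.
Sunday + 14 ≡ Sunday — that's 2123's doomsday.
In September the doomsday date is Sep 5.
Sep 30 is 25 days after Sep 5; 25 mod 7 = 4, so Sunday + 4 = Thursday.

Thursday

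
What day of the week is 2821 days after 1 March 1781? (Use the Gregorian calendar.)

Thursday

First find the weekday of Mar 1, 1781. Doomsday rule: the anchor day for the 1700s is Sunday. For year 81: 81÷12 = 6 r 9, and 9÷4 = 2, so 6+9+2 = 17.
Sunday + 17 ≡ Wednesday — that's 1781's doomsday.
In March the doomsday date is Mar 14.
Mar 1 is 13 days before Mar 14; 13 mod 7 = 6, so Wednesday − 6 = Thursday.
2821 mod 7 = 0, so 2821 days after a Thursday is Thursday + 0 = Thursday.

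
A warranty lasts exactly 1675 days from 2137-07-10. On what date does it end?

February 9, 2142

+365 (one year) → Jul 10, 2138 (1310 left).
+365 (one year) → Jul 10, 2139 (945 left).
+366 (one year; includes Feb 29, 2140) → Jul 10, 2140 (579 left).
+365 (one year) → Jul 10, 2141 (214 left).
Jul has 31 days: +22 → Aug 1, 2141 (192 left).
Aug has 31 days: +31 → Sep 1, 2141 (161 left).
Sep has 30 days: +30 → Oct 1, 2141 (131 left).
Oct has 31 days: +31 → Nov 1, 2141 (100 left).
Nov has 30 days: +30 → Dec 1, 2141 (70 left).
Dec has 31 days: +31 → Jan 1, 2142 (39 left).
Jan has 31 days: +31 → Feb 1, 2142 (8 left).
+8 → Feb 9, 2142.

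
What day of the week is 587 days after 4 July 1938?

First find the weekday of Jul 4, 1938. Doomsday rule: the anchor day for the 1900s is Wednesday. For year 38: 38÷12 = 3 r 2, and 2÷4 = 0, so 3+2+0 = 5.
Wednesday + 5 ≡ Monday — that's 1938's doomsday.
In July the doomsday date is Jul 11.
Jul 4 is 7 days before Jul 11; 7 mod 7 = 0, so Monday − 0 = Monday.
587 mod 7 = 6, so 587 days after a Monday is Monday + 6 = Sunday.

Sunday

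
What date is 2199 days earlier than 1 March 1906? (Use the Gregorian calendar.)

−365 (one year) → Mar 1, 1905 (1834 left).
−365 (one year) → Mar 1, 1904 (1469 left).
−366 (one year; includes Feb 29, 1904) → Mar 1, 1903 (1103 left).
−365 (one year) → Mar 1, 1902 (738 left).
−365 (one year) → Mar 1, 1901 (373 left).
−1 → Feb 28, 1901 (end of Feb, 28 days; 372 left).
−28 → Jan 31, 1901 (end of Jan, 31 days; 344 left).
−31 → Dec 31, 1900 (end of Dec, 31 days; 313 left).
−31 → Nov 30, 1900 (end of Nov, 30 days; 282 left).
−30 → Oct 31, 1900 (end of Oct, 31 days; 252 left).
−31 → Sep 30, 1900 (end of Sep, 30 days; 221 left).
−30 → Aug 31, 1900 (end of Aug, 31 days; 191 left).
−31 → Jul 31, 1900 (end of Jul, 31 days; 160 left).
−31 → Jun 30, 1900 (end of Jun, 30 days; 129 left).
−30 → May 31, 1900 (end of May, 31 days; 99 left).
−31 → Apr 30, 1900 (end of Apr, 30 days; 68 left).
−30 → Mar 31, 1900 (end of Mar, 31 days; 38 left).
−31 → Feb 28, 1900 (end of Feb, 28 days; 7 left).
−7 → Feb 21, 1900.

February 21, 1900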